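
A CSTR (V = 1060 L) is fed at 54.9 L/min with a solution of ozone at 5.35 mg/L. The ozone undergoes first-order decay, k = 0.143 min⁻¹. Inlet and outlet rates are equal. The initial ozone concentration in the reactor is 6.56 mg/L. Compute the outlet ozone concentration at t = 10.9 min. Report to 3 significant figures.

V dC/dt = Q(C_in − C) − k V C.
This is linear with rate a = Q/V + k = 0.19479 min⁻¹.
C_ss = Q C_in/(Q + kV) = 1.4225 mg/L; C(t) = C_ss + (C₀ − C_ss) e^(−a t).
C(10.9) = 1.4225 + (5.1375)·e^(−0.19479·10.9) = 1.4225 + (5.1375)·0.11964 = 2.0372 mg/L.

2.04 mg/L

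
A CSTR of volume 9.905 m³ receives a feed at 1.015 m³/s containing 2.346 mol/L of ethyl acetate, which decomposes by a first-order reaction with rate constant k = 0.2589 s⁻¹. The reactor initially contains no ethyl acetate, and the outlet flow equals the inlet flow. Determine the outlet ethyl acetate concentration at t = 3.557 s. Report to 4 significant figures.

Species balance: V dC/dt = Q C_in − Q C − k V C.
dC/dt = (Q/V) C_in − (Q/V + k) C; effective rate a = Q/V + k = 0.102473 + 0.2589 = 0.361373 s⁻¹.
C_ss = Q C_in/(Q + kV) = 0.665248 mol/L; C(t) = C_ss + (C₀ − C_ss) e^(−a t).
C(3.557) = 0.665248 + (-0.665248)·e^(−0.361373·3.557) = 0.665248 + (-0.665248)·0.276538 = 0.481281 mol/L.

0.4813 mol/L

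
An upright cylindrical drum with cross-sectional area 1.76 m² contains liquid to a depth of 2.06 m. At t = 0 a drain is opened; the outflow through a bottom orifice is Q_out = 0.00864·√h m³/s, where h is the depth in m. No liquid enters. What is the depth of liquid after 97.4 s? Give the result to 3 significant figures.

A dh/dt = −Q_out = −0.00864 √h.
This is separable: 2 d(√h)/dt = −0.00864/A, so √h = √h₀ − (0.00864/(2A)) t.
√h = √2.06 − 0.00864·97.4/(2·1.76) = 1.4353 − 0.23907 = 1.1962.
h = 1.1962² = 1.4309 m.

1.43 m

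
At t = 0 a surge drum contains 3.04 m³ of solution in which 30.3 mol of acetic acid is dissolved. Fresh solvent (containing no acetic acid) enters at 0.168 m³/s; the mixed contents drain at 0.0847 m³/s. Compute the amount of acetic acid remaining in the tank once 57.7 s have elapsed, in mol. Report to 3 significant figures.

11.6 mol

Total volume: dV/dt = Q_in − Q_out = 0.083300 m³/s, so V(t) = 3.04 + 0.083300 t and V(57.7) = 7.8464 m³.
Species balance (pure solvent in): dm/dt = −Q_out · m/V(t).
dm/m = −Q_out dt/(V₀ + 0.083300 t); integrating gives ln(m/m₀) = −(Q_out/(Q_in−Q_out)) ln(V/V₀).
m = m₀ (V₀/V)^(Q_out/(Q_in−Q_out)) = 30.3 × (3.04/7.8464)^(1.0168) = 11.554 mol.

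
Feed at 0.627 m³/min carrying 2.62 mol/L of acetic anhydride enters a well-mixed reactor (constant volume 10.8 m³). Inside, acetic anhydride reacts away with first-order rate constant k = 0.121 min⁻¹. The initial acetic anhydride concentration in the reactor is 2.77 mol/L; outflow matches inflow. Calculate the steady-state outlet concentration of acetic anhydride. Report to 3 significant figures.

0.849 mol/L

Accumulation = in − out − consumed: V dC/dt = Q C_in − Q C − k V C.
At steady state: 0 = Q C_in − (Q + kV) C_ss, so C_ss = Q C_in/(Q + kV).
C_ss = 0.627·2.62/(0.627 + 0.121·10.8) = 1.6427/1.9338 = 0.84949 mol/L.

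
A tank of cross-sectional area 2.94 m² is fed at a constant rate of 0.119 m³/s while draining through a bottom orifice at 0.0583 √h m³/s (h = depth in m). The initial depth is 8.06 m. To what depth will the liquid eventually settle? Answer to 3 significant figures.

4.17 m

A dh/dt = Q_in − 0.0583 √h. Steady state requires inflow = outflow:
Q_in = 0.0583 √h_ss ⇒ √h_ss = 0.119/0.0583 = 2.0412.
h_ss = 2.0412² = 4.1664 m. (Since h₀ = 8.06 m > h_ss, the level will fall toward this value.)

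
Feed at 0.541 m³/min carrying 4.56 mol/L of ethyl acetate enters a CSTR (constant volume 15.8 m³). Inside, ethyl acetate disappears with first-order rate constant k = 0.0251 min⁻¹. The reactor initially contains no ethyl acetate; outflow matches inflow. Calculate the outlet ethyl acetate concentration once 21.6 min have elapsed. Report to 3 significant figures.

1.90 mol/L

V dC/dt = Q(C_in − C) − k V C.
This is linear with rate a = Q/V + k = 0.059341 min⁻¹.
C_ss = Q C_in/(Q + kV) = 2.6312 mol/L; C(t) = C_ss + (C₀ − C_ss) e^(−a t).
C(21.6) = 2.6312 + (-2.6312)·e^(−0.059341·21.6) = 2.6312 + (-2.6312)·0.27755 = 1.9009 mol/L.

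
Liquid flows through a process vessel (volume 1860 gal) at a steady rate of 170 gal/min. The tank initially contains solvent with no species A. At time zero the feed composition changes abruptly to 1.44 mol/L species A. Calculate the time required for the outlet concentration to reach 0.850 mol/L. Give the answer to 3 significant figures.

Species balance: V dC/dt = Q(C_in − C) ⇒ τ = V/Q = 10.941 min.
C(t) = C_in + (C₀ − C_in) e^(−t/τ). Set C = 0.850 and solve for t:
e^(−t/τ) = (C − C_in)/(C₀ − C_in) = (0.850 − 1.44)/(0 − 1.44) = 0.40972
t = −τ ln(…) = 10.941 × 0.89228 = 9.7625 min.

9.76 min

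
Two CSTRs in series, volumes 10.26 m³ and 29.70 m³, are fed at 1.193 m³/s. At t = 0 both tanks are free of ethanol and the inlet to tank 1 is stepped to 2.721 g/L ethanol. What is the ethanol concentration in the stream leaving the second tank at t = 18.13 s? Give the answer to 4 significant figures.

Time constants: τᵢ = Vᵢ/Q for each well-mixed tank.
τ₁ = 10.26/1.193 = 8.60017 s; τ₂ = 29.70/1.193 = 24.8952 s.
Tank 1: C₁ = C_in(1 − e^(−t/τ₁)). Tank 2 (τ₁ ≠ τ₂): C₂ = C_in[1 − (τ₁ e^(−t/τ₁) − τ₂ e^(−t/τ₂))/(τ₁ − τ₂)].
At t = 18.13: e^(−t/τ₁) = 0.121469, e^(−t/τ₂) = 0.482752.
C₂ = 2.721·[1 − (8.60017·0.121469 − 24.8952·0.482752)/(-16.2951)] = 2.721·0.326571 = 0.888599 g/L.

0.8886 g/L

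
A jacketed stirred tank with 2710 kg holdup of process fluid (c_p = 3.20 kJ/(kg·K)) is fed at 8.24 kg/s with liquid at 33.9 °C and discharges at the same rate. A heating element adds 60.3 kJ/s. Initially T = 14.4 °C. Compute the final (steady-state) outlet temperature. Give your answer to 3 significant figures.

36.2 °C

M c_p dT/dt = ṁ c_p (T_in − T) + Q̇.
At steady state dT/dt = 0 ⇒ T_ss = T_in + Q̇/(ṁ c_p) = 33.9 + 60.3/(8.24·3.20) = 36.187 °C.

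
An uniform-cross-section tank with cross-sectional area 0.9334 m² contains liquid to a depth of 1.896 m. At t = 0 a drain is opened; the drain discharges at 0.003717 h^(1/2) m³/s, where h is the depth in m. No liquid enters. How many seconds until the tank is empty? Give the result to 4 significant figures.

691.6 s

With no inflow, A dh/dt = −0.003717 √h.
Separate and integrate: 2(√h − √h₀) = −(0.003717/A) t.
Set h = 0: 2√h₀ = (0.003717/A) t_empty ⇒ t_empty = 2A√h₀/0.003717.
t_empty = 2·0.9334·√1.896/0.003717 = 1.86680·1.37695/0.003717 = 691.551 s.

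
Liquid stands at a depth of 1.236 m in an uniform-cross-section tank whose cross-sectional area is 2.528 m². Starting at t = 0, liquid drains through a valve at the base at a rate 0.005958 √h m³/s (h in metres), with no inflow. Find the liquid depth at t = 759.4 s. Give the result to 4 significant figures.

0.04704 m

Accumulation of liquid (constant cross-section A): A dh/dt = −0.005958 √h.
Separate and integrate: 2(√h − √h₀) = −(0.005958/A) t.
√h = √1.236 − 0.005958·759.4/(2·2.528) = 1.11176 − 0.894878 = 0.216877.
h = 0.216877² = 0.0470356 m.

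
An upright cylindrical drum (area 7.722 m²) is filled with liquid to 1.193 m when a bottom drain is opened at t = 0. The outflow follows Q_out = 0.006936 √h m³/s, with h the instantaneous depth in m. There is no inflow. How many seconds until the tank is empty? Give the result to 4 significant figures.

With no inflow, A dh/dt = −0.006936 √h.
∫ h^(−1/2) dh = −(0.006936/A) ∫ dt, giving 2√h = 2√h₀ − (0.006936/A) t.
Set h = 0: 2√h₀ = (0.006936/A) t_empty ⇒ t_empty = 2A√h₀/0.006936.
t_empty = 2·7.722·√1.193/0.006936 = 15.4440·1.09225/0.006936 = 2432.04 s.

2432 s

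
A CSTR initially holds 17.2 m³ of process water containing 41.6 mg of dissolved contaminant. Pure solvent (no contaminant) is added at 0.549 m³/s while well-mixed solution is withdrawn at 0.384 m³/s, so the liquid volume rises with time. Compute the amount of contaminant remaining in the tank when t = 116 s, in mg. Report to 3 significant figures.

7.30 mg

Total volume: dV/dt = Q_in − Q_out = 0.16500 m³/s, so V(t) = 17.2 + 0.16500 t and V(116) = 36.340 m³.
No contaminant enters, so dm/dt = −Q_out · (m/V).
Separate: dm/m = −Q_out dt/V(t) ⇒ ln(m/m₀) = −(Q_out/(Q_in−Q_out)) ln(V/V₀).
m = m₀ (V₀/V)^(Q_out/(Q_in−Q_out)) = 41.6 × (17.2/36.340)^(2.3273) = 7.2956 mg.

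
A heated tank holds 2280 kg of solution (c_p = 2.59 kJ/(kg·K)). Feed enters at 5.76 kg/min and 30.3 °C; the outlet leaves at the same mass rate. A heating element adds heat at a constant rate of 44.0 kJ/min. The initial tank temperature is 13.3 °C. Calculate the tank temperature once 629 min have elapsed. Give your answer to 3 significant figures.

Unsteady energy balance on the tank contents: M c_p dT/dt = ṁ c_p (T_in − T) + 44.0.
Rearrange: dT/dt = (T_ss − T)/τ with τ = M/ṁ = 395.83 min and T_ss = T_in + Q̇/(ṁ c_p) = 33.249 °C.
Integrating: T(t) = T_ss + (T₀ − T_ss) e^(−t/τ).
T(629) = 33.249 + (-19.949)·e^(−629/395.83) = 33.249 + (-19.949)·0.20412 = 29.177 °C.

29.2 °C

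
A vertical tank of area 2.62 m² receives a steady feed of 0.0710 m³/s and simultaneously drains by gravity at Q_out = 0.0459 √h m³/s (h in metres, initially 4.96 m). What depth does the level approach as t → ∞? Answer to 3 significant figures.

2.39 m

A dh/dt = Q_in − 0.0459 √h. Steady state requires inflow = outflow:
Q_in = 0.0459 √h_ss ⇒ √h_ss = 0.0710/0.0459 = 1.5468.
h_ss = 1.5468² = 2.3927 m. (Since h₀ = 4.96 m > h_ss, the level will fall toward this value.)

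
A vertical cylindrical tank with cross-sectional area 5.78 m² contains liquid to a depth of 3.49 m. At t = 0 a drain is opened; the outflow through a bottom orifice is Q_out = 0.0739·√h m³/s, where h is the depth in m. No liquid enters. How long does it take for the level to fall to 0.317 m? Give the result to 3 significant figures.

A dh/dt = −Q_out = −0.0739 √h.
∫ h^(−1/2) dh = −(0.0739/A) ∫ dt, giving 2√h = 2√h₀ − (0.0739/A) t.
t = 2A(√h₀ − √h)/0.0739 = 2·5.78·(√3.49 − √0.317)/0.0739
  = 11.560 × (1.8682 − 0.56303) / 0.0739 = 204.16 s.

204 s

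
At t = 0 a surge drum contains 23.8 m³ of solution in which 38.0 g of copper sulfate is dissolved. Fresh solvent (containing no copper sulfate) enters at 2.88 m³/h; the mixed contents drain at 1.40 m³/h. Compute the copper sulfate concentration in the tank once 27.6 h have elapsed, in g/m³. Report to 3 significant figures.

Total volume: dV/dt = Q_in − Q_out = 1.4800 m³/h, so V(t) = 23.8 + 1.4800 t and V(27.6) = 64.648 m³.
Solute balance: dm/dt = 0 − Q_out C = −Q_out m/V(t).
Separate: dm/m = −Q_out dt/V(t) ⇒ ln(m/m₀) = −(Q_out/(Q_in−Q_out)) ln(V/V₀).
m = m₀ (V₀/V)^(Q_out/(Q_in−Q_out)) = 38.0 × (23.8/64.648)^(0.94595) = 14.766 g.
C = m/V = 14.766/64.648 = 0.22841 g/m³.

0.228 g/m³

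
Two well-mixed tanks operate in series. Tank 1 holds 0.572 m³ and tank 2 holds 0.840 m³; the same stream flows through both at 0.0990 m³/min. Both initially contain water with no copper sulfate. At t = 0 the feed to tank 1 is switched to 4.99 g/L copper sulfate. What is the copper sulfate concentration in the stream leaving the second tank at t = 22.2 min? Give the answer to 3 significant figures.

Time constants: τᵢ = Vᵢ/Q for each well-mixed tank.
τ₁ = 0.572/0.0990 = 5.7778 min; τ₂ = 0.840/0.0990 = 8.4848 min.
Solving the cascade with C₁(0)=C₂(0)=0 gives C₂(t) = C_in[1 − (τ₁ e^(−t/τ₁) − τ₂ e^(−t/τ₂))/(τ₁ − τ₂)].
At t = 22.2: e^(−t/τ₁) = 0.021444, e^(−t/τ₂) = 0.073063.
C₂ = 4.99·[1 − (5.7778·0.021444 − 8.4848·0.073063)/(-2.7071)] = 4.99·0.81676 = 4.0757 g/L.

4.08 g/L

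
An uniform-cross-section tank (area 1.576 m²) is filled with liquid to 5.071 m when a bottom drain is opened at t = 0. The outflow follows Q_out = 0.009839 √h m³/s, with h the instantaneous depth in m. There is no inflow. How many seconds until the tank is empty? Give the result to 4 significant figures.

With no inflow, A dh/dt = −0.009839 √h.
This is separable: 2 d(√h)/dt = −0.009839/A, so √h = √h₀ − (0.009839/(2A)) t.
Set h = 0: 2√h₀ = (0.009839/A) t_empty ⇒ t_empty = 2A√h₀/0.009839.
t_empty = 2·1.576·√5.071/0.009839 = 3.15200·2.25189/0.009839 = 721.410 s.

721.4 s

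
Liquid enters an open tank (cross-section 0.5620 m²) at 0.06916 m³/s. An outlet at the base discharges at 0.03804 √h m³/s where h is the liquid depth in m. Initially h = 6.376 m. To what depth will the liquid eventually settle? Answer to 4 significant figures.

3.305 m

Level balance: A dh/dt = 0.06916 − 0.03804 √h. Setting dh/dt = 0:
Q_in = 0.03804 √h_ss ⇒ √h_ss = 0.06916/0.03804 = 1.81809.
h_ss = 1.81809² = 3.30544 m. (Since h₀ = 6.376 m > h_ss, the level will fall toward this value.)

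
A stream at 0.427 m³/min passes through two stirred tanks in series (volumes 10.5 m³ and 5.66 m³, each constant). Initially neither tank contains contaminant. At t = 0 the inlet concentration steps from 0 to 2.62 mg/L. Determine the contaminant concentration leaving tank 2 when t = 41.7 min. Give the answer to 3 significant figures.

Species balance on tank i: dCᵢ/dt = (Cᵢ₋₁ − Cᵢ)/τᵢ with τᵢ = Vᵢ/Q.
τ₁ = 10.5/0.427 = 24.590 min; τ₂ = 5.66/0.427 = 13.255 min.
Tank 1: C₁ = C_in(1 − e^(−t/τ₁)). Tank 2 (τ₁ ≠ τ₂): C₂ = C_in[1 − (τ₁ e^(−t/τ₁) − τ₂ e^(−t/τ₂))/(τ₁ − τ₂)].
At t = 41.7: e^(−t/τ₁) = 0.18345, e^(−t/τ₂) = 0.043027.
C₂ = 2.62·[1 − (24.590·0.18345 − 13.255·0.043027)/(11.335)] = 2.62·0.65233 = 1.7091 mg/L.

1.71 mg/L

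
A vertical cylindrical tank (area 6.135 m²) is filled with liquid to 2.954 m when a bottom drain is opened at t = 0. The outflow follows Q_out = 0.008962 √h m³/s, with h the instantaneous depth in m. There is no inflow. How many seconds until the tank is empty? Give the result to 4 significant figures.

Accumulation of liquid (constant cross-section A): A dh/dt = −0.008962 √h.
∫ h^(−1/2) dh = −(0.008962/A) ∫ dt, giving 2√h = 2√h₀ − (0.008962/A) t.
Tank is empty when √h = 0: t_empty = 2A√h₀/0.008962.
t_empty = 2·6.135·√2.954/0.008962 = 12.2700·1.71872/0.008962 = 2353.12 s.

2353 s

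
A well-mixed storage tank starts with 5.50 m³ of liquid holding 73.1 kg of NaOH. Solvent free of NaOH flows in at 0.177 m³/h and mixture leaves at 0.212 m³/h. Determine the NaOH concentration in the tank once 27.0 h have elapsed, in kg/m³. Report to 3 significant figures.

Let m(t) be the amount of NaOH. Volume: V(t) = V₀ + (Q_in − Q_out) t = 5.50 − 0.035000 t; V(27.0) = 4.5550 m³.
Species balance (pure solvent in): dm/dt = −Q_out · m/V(t).
dm/m = −Q_out dt/(V₀ − 0.035000 t); integrating gives ln(m/m₀) = −(Q_out/(Q_in−Q_out)) ln(V/V₀).
m = m₀ (V₀/V)^(Q_out/(Q_in−Q_out)) = 73.1 × (5.50/4.5550)^(-6.0571) = 23.334 kg.
C = m/V = 23.334/4.5550 = 5.1228 kg/m³.

5.12 kg/m³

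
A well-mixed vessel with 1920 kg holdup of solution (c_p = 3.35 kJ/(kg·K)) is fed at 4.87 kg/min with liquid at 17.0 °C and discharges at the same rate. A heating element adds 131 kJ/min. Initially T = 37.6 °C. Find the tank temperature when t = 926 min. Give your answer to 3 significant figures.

Energy balance: M c_p dT/dt = ṁ c_p (T_in − T) + 131.
τ = M/ṁ = 394.25 min; T_ss = T_in + Q̇/(ṁ c_p) = 17.0 + 131/(4.87·3.35) = 25.030 °C.
T approaches T_ss exponentially: T(t) = T_ss + (T₀ − T_ss) e^(−t/τ).
T(926) = 25.030 + (12.570)·e^(−926/394.25) = 25.030 + (12.570)·0.095487 = 26.230 °C.

26.2 °C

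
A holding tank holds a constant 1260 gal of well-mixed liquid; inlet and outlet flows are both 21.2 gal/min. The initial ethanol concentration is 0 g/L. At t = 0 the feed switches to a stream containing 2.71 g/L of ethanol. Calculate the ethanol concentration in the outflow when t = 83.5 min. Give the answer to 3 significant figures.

2.05 g/L

Transient balance on the dissolved component: V dC/dt = Q(C_in − C).
Time constant τ = V/Q = 1260/21.2 = 59.434 min.
Integrating: C(t) = C_in + (C₀ − C_in) e^(−t/τ).
C(83.5) = 2.71 + (0 − 2.71)·e^(−83.5/59.434) = 2.71 + (-2.7100)·0.24539 = 2.0450 g/L.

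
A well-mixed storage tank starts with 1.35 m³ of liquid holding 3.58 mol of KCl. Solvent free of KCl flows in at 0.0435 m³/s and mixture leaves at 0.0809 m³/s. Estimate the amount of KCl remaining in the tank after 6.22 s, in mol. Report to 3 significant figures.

Total volume: dV/dt = Q_in − Q_out = -0.037400 m³/s, so V(t) = 1.35 − 0.037400 t and V(6.22) = 1.1174 m³.
No KCl enters, so dm/dt = −Q_out · (m/V).
dm/m = −Q_out dt/(V₀ − 0.037400 t); integrating gives ln(m/m₀) = −(Q_out/(Q_in−Q_out)) ln(V/V₀).
m = m₀ (V₀/V)^(Q_out/(Q_in−Q_out)) = 3.58 × (1.35/1.1174)^(-2.1631) = 2.3780 mol.

2.38 mol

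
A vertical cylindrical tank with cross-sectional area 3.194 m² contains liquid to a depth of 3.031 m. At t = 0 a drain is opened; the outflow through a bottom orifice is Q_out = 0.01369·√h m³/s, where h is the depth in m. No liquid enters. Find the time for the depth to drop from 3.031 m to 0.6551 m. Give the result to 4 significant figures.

With no inflow, A dh/dt = −0.01369 √h.
Separate and integrate: 2(√h − √h₀) = −(0.01369/A) t.
t = 2A(√h₀ − √h)/0.01369 = 2·3.194·(√3.031 − √0.6551)/0.01369
  = 6.38800 × (1.74098 − 0.809382) / 0.01369 = 434.699 s.

434.7 s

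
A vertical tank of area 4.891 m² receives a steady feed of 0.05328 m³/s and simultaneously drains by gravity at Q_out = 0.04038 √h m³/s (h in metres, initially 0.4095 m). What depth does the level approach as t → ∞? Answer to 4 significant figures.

Level balance: A dh/dt = 0.05328 − 0.04038 √h. Setting dh/dt = 0:
Q_in = 0.04038 √h_ss ⇒ √h_ss = 0.05328/0.04038 = 1.31947.
h_ss = 1.31947² = 1.74099 m. (Since h₀ = 0.4095 m < h_ss, the level will rise toward this value.)

1.741 m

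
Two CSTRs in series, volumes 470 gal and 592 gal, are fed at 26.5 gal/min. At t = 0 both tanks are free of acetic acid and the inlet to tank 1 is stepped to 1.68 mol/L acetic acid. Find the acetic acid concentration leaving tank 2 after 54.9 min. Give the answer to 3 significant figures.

1.27 mol/L

Each tank obeys Vᵢ dCᵢ/dt = Q(Cᵢ₋₁ − Cᵢ), so τᵢ = Vᵢ/Q.
τ₁ = 470/26.5 = 17.736 min; τ₂ = 592/26.5 = 22.340 min.
Tank 1: C₁ = C_in(1 − e^(−t/τ₁)). Tank 2 (τ₁ ≠ τ₂): C₂ = C_in[1 − (τ₁ e^(−t/τ₁) − τ₂ e^(−t/τ₂))/(τ₁ − τ₂)].
At t = 54.9: e^(−t/τ₁) = 0.045256, e^(−t/τ₂) = 0.085647.
C₂ = 1.68·[1 − (17.736·0.045256 − 22.340·0.085647)/(-4.6038)] = 1.68·0.75875 = 1.2747 mol/L.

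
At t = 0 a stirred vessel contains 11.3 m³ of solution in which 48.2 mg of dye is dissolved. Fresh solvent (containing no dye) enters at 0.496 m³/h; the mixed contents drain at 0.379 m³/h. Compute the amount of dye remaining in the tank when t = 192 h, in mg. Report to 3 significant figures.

Let m(t) be the amount of dye. Volume: V(t) = V₀ + (Q_in − Q_out) t = 11.3 + 0.11700 t; V(192) = 33.764 m³.
Species balance (pure solvent in): dm/dt = −Q_out · m/V(t).
dm/m = −Q_out dt/(V₀ + 0.11700 t); integrating gives ln(m/m₀) = −(Q_out/(Q_in−Q_out)) ln(V/V₀).
m = m₀ (V₀/V)^(Q_out/(Q_in−Q_out)) = 48.2 × (11.3/33.764)^(3.2393) = 1.3905 mg.

1.39 mg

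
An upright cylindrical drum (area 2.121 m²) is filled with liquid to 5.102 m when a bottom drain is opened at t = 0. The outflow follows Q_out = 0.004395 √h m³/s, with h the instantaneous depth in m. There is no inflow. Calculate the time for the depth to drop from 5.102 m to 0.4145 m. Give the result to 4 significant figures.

Accumulation of liquid (constant cross-section A): A dh/dt = −0.004395 √h.
This is separable: 2 d(√h)/dt = −0.004395/A, so √h = √h₀ − (0.004395/(2A)) t.
t = 2A(√h₀ − √h)/0.004395 = 2·2.121·(√5.102 − √0.4145)/0.004395
  = 4.24200 × (2.25876 − 0.643817) / 0.004395 = 1558.72 s.

1559 s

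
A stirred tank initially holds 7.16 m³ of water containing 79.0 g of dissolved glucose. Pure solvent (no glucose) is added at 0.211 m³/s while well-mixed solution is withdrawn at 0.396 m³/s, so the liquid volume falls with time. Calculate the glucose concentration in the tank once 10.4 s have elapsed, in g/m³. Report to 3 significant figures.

7.72 g/m³

Let m(t) be the amount of glucose. Volume: V(t) = V₀ + (Q_in − Q_out) t = 7.16 − 0.18500 t; V(10.4) = 5.2360 m³.
Solute balance: dm/dt = 0 − Q_out C = −Q_out m/V(t).
dm/m = −Q_out dt/(V₀ − 0.18500 t); integrating gives ln(m/m₀) = −(Q_out/(Q_in−Q_out)) ln(V/V₀).
m = m₀ (V₀/V)^(Q_out/(Q_in−Q_out)) = 79.0 × (7.16/5.2360)^(-2.1405) = 40.430 g.
C = m/V = 40.430/5.2360 = 7.7215 g/m³.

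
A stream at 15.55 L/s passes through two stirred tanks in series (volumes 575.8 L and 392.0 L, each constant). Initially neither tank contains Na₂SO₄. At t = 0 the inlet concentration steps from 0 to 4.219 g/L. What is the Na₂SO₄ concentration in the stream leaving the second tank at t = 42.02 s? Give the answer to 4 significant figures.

Time constants: τᵢ = Vᵢ/Q for each well-mixed tank.
τ₁ = 575.8/15.55 = 37.0289 s; τ₂ = 392.0/15.55 = 25.2090 s.
Tank 1: C₁ = C_in(1 − e^(−t/τ₁)). Tank 2 (τ₁ ≠ τ₂): C₂ = C_in[1 − (τ₁ e^(−t/τ₁) − τ₂ e^(−t/τ₂))/(τ₁ − τ₂)].
At t = 42.02: e^(−t/τ₁) = 0.321490, e^(−t/τ₂) = 0.188838.
C₂ = 4.219·[1 − (37.0289·0.321490 − 25.2090·0.188838)/(11.8199)] = 4.219·0.395596 = 1.66902 g/L.

1.669 g/L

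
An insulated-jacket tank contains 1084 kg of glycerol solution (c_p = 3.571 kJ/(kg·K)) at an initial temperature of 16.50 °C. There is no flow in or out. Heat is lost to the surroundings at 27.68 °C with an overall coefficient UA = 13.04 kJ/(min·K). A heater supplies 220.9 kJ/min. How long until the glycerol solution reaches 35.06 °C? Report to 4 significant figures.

M c_p dT/dt = −UA(T − T_amb) + Q̇.
τ = M c_p/UA = 296.853 min; T_ss = T_amb + Q̇/UA = 27.68 + 220.9/13.04 = 44.6202 °C.
T(t) = T_ss + (T₀ − T_ss)e^(−t/τ); set T = 35.06:
t = −τ ln[(T − T_ss)/(T₀ − T_ss)] = −296.853 · ln(0.339976) = 320.269 min.

320.3 min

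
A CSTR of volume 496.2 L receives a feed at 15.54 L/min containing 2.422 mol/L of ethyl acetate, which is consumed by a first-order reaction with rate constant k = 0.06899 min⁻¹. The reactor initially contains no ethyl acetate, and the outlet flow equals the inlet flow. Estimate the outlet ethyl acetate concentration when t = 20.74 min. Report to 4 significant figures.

Accumulation = in − out − consumed: V dC/dt = Q C_in − Q C − k V C.
This is linear with rate a = Q/V + k = 0.100308 min⁻¹.
C_ss = Q C_in/(Q + kV) = 0.756193 mol/L; C(t) = C_ss + (C₀ − C_ss) e^(−a t).
C(20.74) = 0.756193 + (-0.756193)·e^(−0.100308·20.74) = 0.756193 + (-0.756193)·0.124882 = 0.661758 mol/L.

0.6618 mol/L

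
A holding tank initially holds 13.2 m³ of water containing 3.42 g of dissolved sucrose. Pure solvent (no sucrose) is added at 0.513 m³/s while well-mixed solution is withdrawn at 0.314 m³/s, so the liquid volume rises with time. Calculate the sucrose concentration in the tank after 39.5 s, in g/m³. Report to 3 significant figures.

0.0777 g/m³

Let m(t) be the amount of sucrose. Volume: V(t) = V₀ + (Q_in − Q_out) t = 13.2 + 0.19900 t; V(39.5) = 21.060 m³.
No sucrose enters, so dm/dt = −Q_out · (m/V).
dm/m = −Q_out dt/(V₀ + 0.19900 t); integrating gives ln(m/m₀) = −(Q_out/(Q_in−Q_out)) ln(V/V₀).
m = m₀ (V₀/V)^(Q_out/(Q_in−Q_out)) = 3.42 × (13.2/21.060)^(1.5779) = 1.6364 g.
C = m/V = 1.6364/21.060 = 0.077698 g/m³.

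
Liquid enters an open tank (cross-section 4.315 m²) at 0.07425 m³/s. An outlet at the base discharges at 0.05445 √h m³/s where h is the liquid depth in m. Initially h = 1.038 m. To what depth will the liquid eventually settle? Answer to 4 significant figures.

Level balance: A dh/dt = 0.07425 − 0.05445 √h. Setting dh/dt = 0:
Q_in = 0.05445 √h_ss ⇒ √h_ss = 0.07425/0.05445 = 1.36364.
h_ss = 1.36364² = 1.85950 m. (Since h₀ = 1.038 m < h_ss, the level will rise toward this value.)

1.860 m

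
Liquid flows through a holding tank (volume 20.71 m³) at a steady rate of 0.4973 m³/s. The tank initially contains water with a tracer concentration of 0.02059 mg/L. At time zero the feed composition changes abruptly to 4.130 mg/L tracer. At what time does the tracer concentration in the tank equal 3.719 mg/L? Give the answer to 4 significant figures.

95.88 s

Species balance: V dC/dt = Q(C_in − C) ⇒ τ = V/Q = 41.6449 s.
C(t) = C_in + (C₀ − C_in) e^(−t/τ). Set C = 3.719 and solve for t:
e^(−t/τ) = (C − C_in)/(C₀ − C_in) = (3.719 − 4.130)/(0.02059 − 4.130) = 0.100014
t = −τ ln(…) = 41.6449 × 2.30244 = 95.8849 s.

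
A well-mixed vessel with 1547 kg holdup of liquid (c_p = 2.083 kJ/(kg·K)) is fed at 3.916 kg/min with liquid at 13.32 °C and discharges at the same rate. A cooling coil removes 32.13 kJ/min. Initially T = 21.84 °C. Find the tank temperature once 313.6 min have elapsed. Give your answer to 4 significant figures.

15.01 °C

M c_p dT/dt = ṁ c_p (T_in − T) − Q̇.
Rearrange: dT/dt = (T_ss − T)/τ with τ = M/ṁ = 395.046 min and T_ss = T_in − Q̇/(ṁ c_p) = 9.38107 °C.
T approaches T_ss exponentially: T(t) = T_ss + (T₀ − T_ss) e^(−t/τ).
T(313.6) = 9.38107 + (12.4589)·e^(−313.6/395.046) = 9.38107 + (12.4589)·0.452109 = 15.0139 °C.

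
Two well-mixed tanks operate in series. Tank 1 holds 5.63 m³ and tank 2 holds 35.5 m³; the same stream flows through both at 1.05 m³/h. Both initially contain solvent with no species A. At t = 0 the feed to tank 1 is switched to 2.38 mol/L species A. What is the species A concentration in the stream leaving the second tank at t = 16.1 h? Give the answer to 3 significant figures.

0.645 mol/L

Time constants: τᵢ = Vᵢ/Q for each well-mixed tank.
τ₁ = 5.63/1.05 = 5.3619 h; τ₂ = 35.5/1.05 = 33.810 h.
Tank 1: C₁ = C_in(1 − e^(−t/τ₁)). Tank 2 (τ₁ ≠ τ₂): C₂ = C_in[1 − (τ₁ e^(−t/τ₁) − τ₂ e^(−t/τ₂))/(τ₁ − τ₂)].
At t = 16.1: e^(−t/τ₁) = 0.049655, e^(−t/τ₂) = 0.62114.
C₂ = 2.38·[1 − (5.3619·0.049655 − 33.810·0.62114)/(-28.448)] = 2.38·0.27114 = 0.64532 mol/L.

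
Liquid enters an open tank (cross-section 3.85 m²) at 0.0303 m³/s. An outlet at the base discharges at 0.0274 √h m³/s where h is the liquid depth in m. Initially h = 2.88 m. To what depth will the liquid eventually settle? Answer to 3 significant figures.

1.22 m

Level balance: A dh/dt = 0.0303 − 0.0274 √h. Setting dh/dt = 0:
Q_in = 0.0274 √h_ss ⇒ √h_ss = 0.0303/0.0274 = 1.1058.
h_ss = 1.1058² = 1.2229 m. (Since h₀ = 2.88 m > h_ss, the level will fall toward this value.)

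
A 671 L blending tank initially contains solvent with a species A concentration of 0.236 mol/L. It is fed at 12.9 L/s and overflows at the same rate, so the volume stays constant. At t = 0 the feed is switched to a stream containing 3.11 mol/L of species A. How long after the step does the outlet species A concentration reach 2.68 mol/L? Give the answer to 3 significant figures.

Species balance: V dC/dt = Q(C_in − C) ⇒ τ = V/Q = 52.016 s.
C(t) = C_in + (C₀ − C_in) e^(−t/τ). Set C = 2.68 and solve for t:
e^(−t/τ) = (C − C_in)/(C₀ − C_in) = (2.68 − 3.11)/(0.236 − 3.11) = 0.14962
t = −τ ln(…) = 52.016 × 1.8997 = 98.813 s.

98.8 s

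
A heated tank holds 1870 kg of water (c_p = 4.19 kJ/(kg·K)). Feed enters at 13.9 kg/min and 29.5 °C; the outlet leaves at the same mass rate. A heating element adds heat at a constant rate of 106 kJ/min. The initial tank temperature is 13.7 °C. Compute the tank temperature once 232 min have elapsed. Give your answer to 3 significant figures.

28.2 °C

Unsteady energy balance on the tank contents: M c_p dT/dt = ṁ c_p (T_in − T) + 106.
Rearrange: dT/dt = (T_ss − T)/τ with τ = M/ṁ = 134.53 min and T_ss = T_in + Q̇/(ṁ c_p) = 31.320 °C.
Solution: T(t) = T_ss + (T₀ − T_ss) e^(−t/τ).
T(232) = 31.320 + (-17.620)·e^(−232/134.53) = 31.320 + (-17.620)·0.17826 = 28.179 °C.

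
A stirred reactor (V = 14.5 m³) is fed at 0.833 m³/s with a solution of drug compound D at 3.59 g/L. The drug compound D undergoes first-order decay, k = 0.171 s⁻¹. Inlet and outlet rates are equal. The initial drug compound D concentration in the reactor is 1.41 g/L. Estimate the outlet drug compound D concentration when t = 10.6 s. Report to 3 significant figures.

V dC/dt = Q(C_in − C) − k V C.
dC/dt = (Q/V) C_in − (Q/V + k) C; effective rate a = Q/V + k = 0.057448 + 0.171 = 0.22845 s⁻¹.
C_ss = Q C_in/(Q + kV) = 0.90278 g/L; C(t) = C_ss + (C₀ − C_ss) e^(−a t).
C(10.6) = 0.90278 + (0.50722)·e^(−0.22845·10.6) = 0.90278 + (0.50722)·0.088784 = 0.94782 g/L.

0.948 g/L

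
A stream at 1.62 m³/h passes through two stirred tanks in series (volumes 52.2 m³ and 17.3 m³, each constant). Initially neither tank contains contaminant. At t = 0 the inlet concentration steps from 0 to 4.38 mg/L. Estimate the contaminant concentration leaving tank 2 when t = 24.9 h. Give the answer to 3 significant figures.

Species balance on tank i: dCᵢ/dt = (Cᵢ₋₁ − Cᵢ)/τᵢ with τᵢ = Vᵢ/Q.
τ₁ = 52.2/1.62 = 32.222 h; τ₂ = 17.3/1.62 = 10.679 h.
Solving the cascade with C₁(0)=C₂(0)=0 gives C₂(t) = C_in[1 − (τ₁ e^(−t/τ₁) − τ₂ e^(−t/τ₂))/(τ₁ − τ₂)].
At t = 24.9: e^(−t/τ₁) = 0.46174, e^(−t/τ₂) = 0.097133.
C₂ = 4.38·[1 − (32.222·0.46174 − 10.679·0.097133)/(21.543)] = 4.38·0.35753 = 1.5660 mg/L.

1.57 mg/L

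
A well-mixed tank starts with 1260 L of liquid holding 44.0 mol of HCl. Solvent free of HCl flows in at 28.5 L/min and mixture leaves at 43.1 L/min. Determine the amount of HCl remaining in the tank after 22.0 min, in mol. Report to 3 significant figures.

18.5 mol

Let m(t) be the amount of HCl. Volume: V(t) = V₀ + (Q_in − Q_out) t = 1260 − 14.600 t; V(22.0) = 938.80 L.
Species balance (pure solvent in): dm/dt = −Q_out · m/V(t).
dm/m = −Q_out dt/(V₀ − 14.600 t); integrating gives ln(m/m₀) = −(Q_out/(Q_in−Q_out)) ln(V/V₀).
m = m₀ (V₀/V)^(Q_out/(Q_in−Q_out)) = 44.0 × (1260/938.80)^(-2.9521) = 18.458 mol.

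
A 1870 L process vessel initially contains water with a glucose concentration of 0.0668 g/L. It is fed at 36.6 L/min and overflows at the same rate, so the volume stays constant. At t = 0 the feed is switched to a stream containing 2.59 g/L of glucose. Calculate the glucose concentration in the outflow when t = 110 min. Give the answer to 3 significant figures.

2.30 g/L

Accumulation = in − out for the solute gives V dC/dt = Q(C_in − C).
Rewrite as dC/dt + C/τ = C_in/τ, τ = V/Q = 51.093 min.
Integrating: C(t) = C_in + (C₀ − C_in) e^(−t/τ).
C(110) = 2.59 + (0.0668 − 2.59)·e^(−110/51.093) = 2.59 + (-2.5232)·0.11614 = 2.2970 g/L.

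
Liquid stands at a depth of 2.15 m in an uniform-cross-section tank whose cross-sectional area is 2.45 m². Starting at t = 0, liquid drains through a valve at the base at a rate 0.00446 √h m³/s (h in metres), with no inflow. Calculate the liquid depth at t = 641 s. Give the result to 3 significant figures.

0.779 m

Unsteady balance on liquid volume: A dh/dt = −0.00446 √h.
∫ h^(−1/2) dh = −(0.00446/A) ∫ dt, giving 2√h = 2√h₀ − (0.00446/A) t.
√h = √2.15 − 0.00446·641/(2·2.45) = 1.4663 − 0.58344 = 0.88285.
h = 0.88285² = 0.77942 m.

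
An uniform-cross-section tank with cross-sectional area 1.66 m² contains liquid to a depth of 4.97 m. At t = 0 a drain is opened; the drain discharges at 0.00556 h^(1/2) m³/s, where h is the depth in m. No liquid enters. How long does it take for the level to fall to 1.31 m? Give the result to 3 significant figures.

With no inflow, A dh/dt = −0.00556 √h.
∫ h^(−1/2) dh = −(0.00556/A) ∫ dt, giving 2√h = 2√h₀ − (0.00556/A) t.
t = 2A(√h₀ − √h)/0.00556 = 2·1.66·(√4.97 − √1.31)/0.00556
  = 3.3200 × (2.2293 − 1.1446) / 0.00556 = 647.76 s.

648 s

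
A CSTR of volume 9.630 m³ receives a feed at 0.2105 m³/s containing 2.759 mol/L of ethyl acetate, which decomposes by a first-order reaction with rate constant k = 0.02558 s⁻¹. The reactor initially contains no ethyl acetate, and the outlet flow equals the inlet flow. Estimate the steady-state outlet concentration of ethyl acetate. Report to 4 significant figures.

1.271 mol/L

Accumulation = in − out − consumed: V dC/dt = Q C_in − Q C − k V C.
Steady state (dC/dt = 0): C_ss = Q C_in/(Q + kV) = C_in/(1 + kV/Q).
C_ss = 0.2105·2.759/(0.2105 + 0.02558·9.630) = 0.580769/0.456835 = 1.27129 mol/L.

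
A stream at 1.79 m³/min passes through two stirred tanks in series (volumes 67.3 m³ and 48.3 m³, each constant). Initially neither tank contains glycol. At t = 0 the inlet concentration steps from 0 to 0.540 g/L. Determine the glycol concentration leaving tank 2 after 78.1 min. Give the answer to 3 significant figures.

0.376 g/L

Each tank obeys Vᵢ dCᵢ/dt = Q(Cᵢ₋₁ − Cᵢ), so τᵢ = Vᵢ/Q.
τ₁ = 67.3/1.79 = 37.598 min; τ₂ = 48.3/1.79 = 26.983 min.
Solving the cascade with C₁(0)=C₂(0)=0 gives C₂(t) = C_in[1 − (τ₁ e^(−t/τ₁) − τ₂ e^(−t/τ₂))/(τ₁ − τ₂)].
At t = 78.1: e^(−t/τ₁) = 0.12527, e^(−t/τ₂) = 0.055333.
C₂ = 0.540·[1 − (37.598·0.12527 − 26.983·0.055333)/(10.615)] = 0.540·0.69693 = 0.37634 g/L.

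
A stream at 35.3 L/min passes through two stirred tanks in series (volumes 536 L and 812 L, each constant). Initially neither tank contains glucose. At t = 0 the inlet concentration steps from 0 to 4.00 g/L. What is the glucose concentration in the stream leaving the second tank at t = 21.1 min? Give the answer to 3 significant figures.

Species balance on tank i: dCᵢ/dt = (Cᵢ₋₁ − Cᵢ)/τᵢ with τᵢ = Vᵢ/Q.
τ₁ = 536/35.3 = 15.184 min; τ₂ = 812/35.3 = 23.003 min.
Solving the cascade with C₁(0)=C₂(0)=0 gives C₂(t) = C_in[1 − (τ₁ e^(−t/τ₁) − τ₂ e^(−t/τ₂))/(τ₁ − τ₂)].
At t = 21.1: e^(−t/τ₁) = 0.24917, e^(−t/τ₂) = 0.39961.
C₂ = 4.00·[1 − (15.184·0.24917 − 23.003·0.39961)/(-7.8187)] = 4.00·0.30825 = 1.2330 g/L.

1.23 g/L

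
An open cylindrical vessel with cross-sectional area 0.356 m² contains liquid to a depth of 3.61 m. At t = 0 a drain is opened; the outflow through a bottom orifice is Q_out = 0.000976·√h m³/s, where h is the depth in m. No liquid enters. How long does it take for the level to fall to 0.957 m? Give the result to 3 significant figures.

672 s

Volume balance on the tank: A dh/dt = −0.000976 √h.
∫ h^(−1/2) dh = −(0.000976/A) ∫ dt, giving 2√h = 2√h₀ − (0.000976/A) t.
t = 2A(√h₀ − √h)/0.000976 = 2·0.356·(√3.61 − √0.957)/0.000976
  = 0.71200 × (1.9000 − 0.97826) / 0.000976 = 672.41 s.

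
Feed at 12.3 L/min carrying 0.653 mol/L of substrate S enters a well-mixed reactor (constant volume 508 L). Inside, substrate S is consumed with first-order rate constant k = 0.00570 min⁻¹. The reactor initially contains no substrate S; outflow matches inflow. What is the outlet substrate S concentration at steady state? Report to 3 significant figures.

Species balance: V dC/dt = Q C_in − Q C − k V C.
At steady state: 0 = Q C_in − (Q + kV) C_ss, so C_ss = Q C_in/(Q + kV).
C_ss = 12.3·0.653/(12.3 + 0.00570·508) = 8.0319/15.196 = 0.52857 mol/L.

0.529 mol/L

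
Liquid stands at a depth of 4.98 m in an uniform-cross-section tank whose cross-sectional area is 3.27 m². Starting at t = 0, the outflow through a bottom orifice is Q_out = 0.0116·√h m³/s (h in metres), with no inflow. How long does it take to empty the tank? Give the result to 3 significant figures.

1260 s

Volume balance on the tank: A dh/dt = −0.0116 √h.
∫ h^(−1/2) dh = −(0.0116/A) ∫ dt, giving 2√h = 2√h₀ − (0.0116/A) t.
Set h = 0: 2√h₀ = (0.0116/A) t_empty ⇒ t_empty = 2A√h₀/0.0116.
t_empty = 2·3.27·√4.98/0.0116 = 6.5400·2.2316/0.0116 = 1258.2 s.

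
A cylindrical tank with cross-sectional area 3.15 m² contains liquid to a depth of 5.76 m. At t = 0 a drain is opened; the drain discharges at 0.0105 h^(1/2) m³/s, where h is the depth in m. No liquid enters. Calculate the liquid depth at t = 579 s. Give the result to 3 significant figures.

With no inflow, A dh/dt = −0.0105 √h.
∫ h^(−1/2) dh = −(0.0105/A) ∫ dt, giving 2√h = 2√h₀ − (0.0105/A) t.
√h = √5.76 − 0.0105·579/(2·3.15) = 2.4000 − 0.96500 = 1.4350.
h = 1.4350² = 2.0592 m.

2.06 m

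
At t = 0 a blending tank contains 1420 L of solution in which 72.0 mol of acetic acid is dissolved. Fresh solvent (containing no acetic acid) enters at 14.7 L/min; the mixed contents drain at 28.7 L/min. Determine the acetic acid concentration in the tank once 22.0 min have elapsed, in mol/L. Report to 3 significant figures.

0.0392 mol/L

Total volume: dV/dt = Q_in − Q_out = -14.000 L/min, so V(t) = 1420 − 14.000 t and V(22.0) = 1112.0 L.
Species balance (pure solvent in): dm/dt = −Q_out · m/V(t).
Separate: dm/m = −Q_out dt/V(t) ⇒ ln(m/m₀) = −(Q_out/(Q_in−Q_out)) ln(V/V₀).
m = m₀ (V₀/V)^(Q_out/(Q_in−Q_out)) = 72.0 × (1420/1112.0)^(-2.0500) = 43.617 mol.
C = m/V = 43.617/1112.0 = 0.039224 mol/L.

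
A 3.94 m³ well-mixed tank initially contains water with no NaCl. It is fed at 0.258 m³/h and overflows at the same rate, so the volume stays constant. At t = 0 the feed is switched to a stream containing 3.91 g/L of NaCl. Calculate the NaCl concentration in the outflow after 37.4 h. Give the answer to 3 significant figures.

Transient balance on the dissolved component: V dC/dt = Q(C_in − C).
Time constant τ = V/Q = 3.94/0.258 = 15.271 h.
C approaches C_in exponentially: C(t) = C_in + (C₀ − C_in) e^(−t/τ).
C(37.4) = 3.91 + (0 − 3.91)·e^(−37.4/15.271) = 3.91 + (-3.9100)·0.086377 = 3.5723 g/L.

3.57 g/L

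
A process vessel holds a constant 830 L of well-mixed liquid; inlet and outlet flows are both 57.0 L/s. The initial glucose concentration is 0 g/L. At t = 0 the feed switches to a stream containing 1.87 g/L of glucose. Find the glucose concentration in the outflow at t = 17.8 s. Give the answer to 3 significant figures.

Transient balance on the dissolved component: V dC/dt = Q(C_in − C).
Time constant τ = V/Q = 830/57.0 = 14.561 s.
Integrating: C(t) = C_in + (C₀ − C_in) e^(−t/τ).
C(17.8) = 1.87 + (0 − 1.87)·e^(−17.8/14.561) = 1.87 + (-1.8700)·0.29452 = 1.3192 g/L.

1.32 g/L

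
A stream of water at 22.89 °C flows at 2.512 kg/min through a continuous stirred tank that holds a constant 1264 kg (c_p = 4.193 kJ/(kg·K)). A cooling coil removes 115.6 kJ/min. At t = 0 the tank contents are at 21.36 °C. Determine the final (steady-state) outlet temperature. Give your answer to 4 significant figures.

Unsteady energy balance on the tank contents: M c_p dT/dt = ṁ c_p (T_in − T) − 115.6.
At steady state dT/dt = 0 ⇒ T_ss = T_in − Q̇/(ṁ c_p) = 22.89 − 115.6/(2.512·4.193) = 11.9148 °C.

11.91 °C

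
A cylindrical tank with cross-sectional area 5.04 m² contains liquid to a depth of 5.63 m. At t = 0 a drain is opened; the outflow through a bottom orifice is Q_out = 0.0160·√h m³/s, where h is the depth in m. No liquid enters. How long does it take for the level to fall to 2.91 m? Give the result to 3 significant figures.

420 s

With no inflow, A dh/dt = −0.0160 √h.
Separate and integrate: 2(√h − √h₀) = −(0.0160/A) t.
t = 2A(√h₀ − √h)/0.0160 = 2·5.04·(√5.63 − √2.91)/0.0160
  = 10.080 × (2.3728 − 1.7059) / 0.0160 = 420.14 s.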